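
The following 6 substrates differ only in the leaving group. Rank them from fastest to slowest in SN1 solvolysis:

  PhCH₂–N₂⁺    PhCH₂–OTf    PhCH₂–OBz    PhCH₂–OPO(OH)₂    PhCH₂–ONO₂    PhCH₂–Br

With the same alkyl group throughout, only the leaving group differentiates the rates.
Leaving-group ability tracks the stability of the departed species; conjugate-acid pKₐ is the usual yardstick (lower pKₐ → better LG).
PhCH₂–N₂⁺ loses N₂: no meaningful conjugate acid; N₂ departs as an exceptionally stable neutral molecule
PhCH₂–OTf loses OTf⁻: pKₐ(CF₃SO₃H (triflic acid)) ≈ -14
PhCH₂–Br loses Br⁻: pKₐ(HBr) ≈ -9
PhCH₂–ONO₂ loses NO₃⁻: pKₐ(HNO₃) ≈ -1.3
PhCH₂–OPO(OH)₂ loses H₂PO₄⁻: pKₐ(H₃PO₄) ≈ 2.1
PhCH₂–OBz loses PhCOO⁻: pKₐ(C₆H₅COOH) ≈ 4.2

PhCH₂–N₂⁺ > PhCH₂–OTf > PhCH₂–Br > PhCH₂–ONO₂ > PhCH₂–OPO(OH)₂ > PhCH₂–OBz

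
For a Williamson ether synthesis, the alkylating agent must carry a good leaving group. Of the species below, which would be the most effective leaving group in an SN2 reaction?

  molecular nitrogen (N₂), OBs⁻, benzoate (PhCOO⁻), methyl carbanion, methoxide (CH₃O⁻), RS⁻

molecular nitrogen (N₂)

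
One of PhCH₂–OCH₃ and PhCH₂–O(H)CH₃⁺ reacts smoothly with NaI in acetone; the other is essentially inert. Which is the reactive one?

From PhCH₂–OCH₃ the departing group would be CH₃O⁻ (pKₐ(CH₃OH) ≈ 15.5). Strong base; alkoxides do not leave unassisted.
From PhCH₂–O(H)CH₃⁺ the leaving group is R'OH (pKₐ(R'OH₂⁺) ≈ -2.4). Neutral; leaves from a protonated ether (an oxonium ion, R–O(H)R'⁺).
(In practice PhCH₂–O(H)CH₃⁺ is made from PhCH₂–OCH₃ by protonation with concentrated HI, allowing neutral methanol, rather than methoxide, to depart.)

PhCH₂–O(H)CH₃⁺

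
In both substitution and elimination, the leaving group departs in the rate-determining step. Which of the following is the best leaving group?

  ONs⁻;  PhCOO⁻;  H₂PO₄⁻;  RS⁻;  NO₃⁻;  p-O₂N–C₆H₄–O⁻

Leaving-group ability tracks the stability of the departed species; conjugate-acid pKₐ is the usual yardstick (lower pKₐ → better LG).
ONs⁻: pKₐ(p-O₂NC₆H₄SO₃H) ≈ -3.5
NO₃⁻: pKₐ(HNO₃) ≈ -1.3
H₂PO₄⁻: pKₐ(H₃PO₄) ≈ 2.1
PhCOO⁻: pKₐ(C₆H₅COOH) ≈ 4.2
p-O₂N–C₆H₄–O⁻: pKₐ(p-nitrophenol) ≈ 7.2
RS⁻: pKₐ(RSH (a thiol)) ≈ 10.5

ONs⁻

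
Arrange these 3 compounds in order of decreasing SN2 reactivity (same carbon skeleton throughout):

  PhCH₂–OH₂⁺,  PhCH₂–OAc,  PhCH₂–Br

Same R in every case — rank the leaving groups.
A good leaving group is a weak base: the lower the pKₐ of its conjugate acid, the more readily it departs.
PhCH₂–Br loses Br⁻: pKₐ(HBr) ≈ -9
PhCH₂–OH₂⁺ loses H₂O: pKₐ(H₃O⁺) ≈ -1.7
PhCH₂–OAc loses AcO⁻: pKₐ(CH₃COOH) ≈ 4.8

PhCH₂–Br > PhCH₂–OH₂⁺ > PhCH₂–OAc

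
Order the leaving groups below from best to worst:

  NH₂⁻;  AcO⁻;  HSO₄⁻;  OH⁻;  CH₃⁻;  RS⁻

HSO₄⁻ > AcO⁻ > RS⁻ > OH⁻ > NH₂⁻ > CH₃⁻

Rank by basicity of the departing species: weakest base leaves most easily.
HSO₄⁻: pKₐ(H₂SO₄) ≈ -3 — conjugate base of a strong mineral acid
AcO⁻: pKₐ(CH₃COOH) ≈ 4.8
RS⁻: pKₐ(RSH (a thiol)) ≈ 10.5 — moderately basic; rarely leaves without activation
OH⁻: pKₐ(H₂O) ≈ 15.7 — strong base; essentially never leaves without prior activation
NH₂⁻: pKₐ(NH₃) ≈ 38 — extremely strong base; never a leaving group
CH₃⁻: pKₐ(CH₄) ≈ 48 — unstabilised carbanion; the worst conceivable leaving group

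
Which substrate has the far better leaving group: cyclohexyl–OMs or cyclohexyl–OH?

From cyclohexyl–OH the departing group would be OH⁻ (pKₐ(H₂O) ≈ 15.7). Strong base; essentially never leaves without prior activation.
From cyclohexyl–OMs the leaving group is OMs⁻ (pKₐ(CH₃SO₃H (MsOH)) ≈ -1.9). Resonance-delocalised alkanesulfonate.
(In practice cyclohexyl–OMs is made from cyclohexyl–OH by treatment with MsCl / Et₃N, converting the hydroxyl into a mesylate.)

cyclohexyl–OMs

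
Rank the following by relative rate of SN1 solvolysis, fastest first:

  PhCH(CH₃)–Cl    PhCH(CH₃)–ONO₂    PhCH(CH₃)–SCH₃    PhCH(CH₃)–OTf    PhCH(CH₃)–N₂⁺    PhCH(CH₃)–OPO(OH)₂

With the same alkyl group throughout, only the leaving group differentiates the rates.
The more stable X⁻ (or X) is on its own — i.e. the weaker a base it is — the better a leaving group it makes.
PhCH(CH₃)–N₂⁺ loses N₂: no meaningful conjugate acid; N₂ departs as an exceptionally stable neutral molecule
PhCH(CH₃)–OTf loses OTf⁻: pKₐ(CF₃SO₃H (triflic acid)) ≈ -14
PhCH(CH₃)–Cl loses Cl⁻: pKₐ(HCl) ≈ -7
PhCH(CH₃)–ONO₂ loses NO₃⁻: pKₐ(HNO₃) ≈ -1.3
PhCH(CH₃)–OPO(OH)₂ loses H₂PO₄⁻: pKₐ(H₃PO₄) ≈ 2.1
PhCH(CH₃)–SCH₃ loses RS⁻: pKₐ(RSH (a thiol)) ≈ 10.5

PhCH(CH₃)–N₂⁺ > PhCH(CH₃)–OTf > PhCH(CH₃)–Cl > PhCH(CH₃)–ONO₂ > PhCH(CH₃)–OPO(OH)₂ > PhCH(CH₃)–SCH₃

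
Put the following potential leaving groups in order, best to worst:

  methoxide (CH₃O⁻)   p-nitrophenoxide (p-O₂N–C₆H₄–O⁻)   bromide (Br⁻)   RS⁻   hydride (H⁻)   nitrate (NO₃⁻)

A good leaving group is a weak base: the lower the pKₐ of its conjugate acid, the more readily it departs.
bromide (Br⁻): pKₐ(HBr) ≈ -9 — weak base; good leaving group
nitrate (NO₃⁻): pKₐ(HNO₃) ≈ -1.3 — resonance-delocalised over three oxygens
p-nitrophenoxide (p-O₂N–C₆H₄–O⁻): pKₐ(p-nitrophenol) ≈ 7.2
RS⁻: pKₐ(RSH (a thiol)) ≈ 10.5 — moderately basic; rarely leaves without activation
methoxide (CH₃O⁻): pKₐ(CH₃OH) ≈ 15.5 — strong base; alkoxides do not leave unassisted
hydride (H⁻): pKₐ(H₂) ≈ 36 — extremely strong base; leaves only in special hydride-transfer contexts

bromide (Br⁻) > nitrate (NO₃⁻) > p-nitrophenoxide (p-O₂N–C₆H₄–O⁻) > RS⁻ > methoxide (CH₃O⁻) > hydride (H⁻)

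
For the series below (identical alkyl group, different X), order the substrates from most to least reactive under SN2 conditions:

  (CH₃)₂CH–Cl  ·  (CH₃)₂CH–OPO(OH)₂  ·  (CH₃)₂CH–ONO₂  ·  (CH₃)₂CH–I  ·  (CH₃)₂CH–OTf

(CH₃)₂CH–OTf > (CH₃)₂CH–I > (CH₃)₂CH–Cl > (CH₃)₂CH–ONO₂ > (CH₃)₂CH–OPO(OH)₂

The skeletons are identical, so relative rate is governed entirely by leaving-group ability.
A good leaving group is a weak base: the lower the pKₐ of its conjugate acid, the more readily it departs.
(CH₃)₂CH–OTf loses OTf⁻: pKₐ(CF₃SO₃H (triflic acid)) ≈ -14
(CH₃)₂CH–I loses I⁻: pKₐ(HI) ≈ -10
(CH₃)₂CH–Cl loses Cl⁻: pKₐ(HCl) ≈ -7
(CH₃)₂CH–ONO₂ loses NO₃⁻: pKₐ(HNO₃) ≈ -1.3
(CH₃)₂CH–OPO(OH)₂ loses H₂PO₄⁻: pKₐ(H₃PO₄) ≈ 2.1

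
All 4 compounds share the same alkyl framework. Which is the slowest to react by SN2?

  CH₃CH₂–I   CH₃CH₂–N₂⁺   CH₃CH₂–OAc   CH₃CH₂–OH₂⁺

CH₃CH₂–OAc

Identical carbon frameworks mean the comparison reduces to leaving-group quality.
Rank by basicity of the departing species: weakest base leaves most easily.
CH₃CH₂–N₂⁺ loses N₂: no meaningful conjugate acid; N₂ departs as an exceptionally stable neutral molecule
CH₃CH₂–I loses I⁻: pKₐ(HI) ≈ -10
CH₃CH₂–OH₂⁺ loses H₂O: pKₐ(H₃O⁺) ≈ -1.7
CH₃CH₂–OAc loses AcO⁻: pKₐ(CH₃COOH) ≈ 4.8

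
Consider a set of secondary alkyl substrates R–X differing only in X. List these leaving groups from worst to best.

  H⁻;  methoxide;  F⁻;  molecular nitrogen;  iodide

A good leaving group is a weak base: the lower the pKₐ of its conjugate acid, the more readily it departs.
molecular nitrogen: no meaningful conjugate acid; N₂ departs as an exceptionally stable neutral molecule
iodide: pKₐ(HI) ≈ -10
F⁻: pKₐ(HF) ≈ 3.2 — small and strongly basic; the poor halide leaving group
methoxide: pKₐ(CH₃OH) ≈ 15.5 — strong base; alkoxides do not leave unassisted
H⁻: pKₐ(H₂) ≈ 36 — extremely strong base; leaves only in special hydride-transfer contexts
Listed from poorest to best leaving group as asked.

H⁻ < methoxide < F⁻ < iodide < molecular nitrogen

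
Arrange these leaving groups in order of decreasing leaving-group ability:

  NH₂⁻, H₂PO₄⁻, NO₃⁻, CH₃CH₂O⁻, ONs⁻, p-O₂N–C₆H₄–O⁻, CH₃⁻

ONs⁻ > NO₃⁻ > H₂PO₄⁻ > p-O₂N–C₆H₄–O⁻ > CH₃CH₂O⁻ > NH₂⁻ > CH₃⁻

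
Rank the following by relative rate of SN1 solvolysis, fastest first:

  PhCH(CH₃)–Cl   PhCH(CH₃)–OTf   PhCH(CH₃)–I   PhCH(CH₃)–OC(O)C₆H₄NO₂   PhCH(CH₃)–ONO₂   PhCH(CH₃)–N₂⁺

Identical carbon frameworks mean the comparison reduces to leaving-group quality.
The more stable X⁻ (or X) is on its own — i.e. the weaker a base it is — the better a leaving group it makes.
PhCH(CH₃)–N₂⁺ loses N₂: no meaningful conjugate acid; N₂ departs as an exceptionally stable neutral molecule
PhCH(CH₃)–OTf loses OTf⁻: pKₐ(CF₃SO₃H (triflic acid)) ≈ -14
PhCH(CH₃)–I loses I⁻: pKₐ(HI) ≈ -10
PhCH(CH₃)–Cl loses Cl⁻: pKₐ(HCl) ≈ -7
PhCH(CH₃)–ONO₂ loses NO₃⁻: pKₐ(HNO₃) ≈ -1.3
PhCH(CH₃)–OC(O)C₆H₄NO₂ loses p-O₂N–C₆H₄–COO⁻: pKₐ(p-nitrobenzoic acid) ≈ 3.4

PhCH(CH₃)–N₂⁺ > PhCH(CH₃)–OTf > PhCH(CH₃)–I > PhCH(CH₃)–Cl > PhCH(CH₃)–ONO₂ > PhCH(CH₃)–OC(O)C₆H₄NO₂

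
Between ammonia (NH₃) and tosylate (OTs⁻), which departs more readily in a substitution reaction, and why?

tosylate (OTs⁻) is the better leaving group.
pKₐ(p-CH₃C₆H₄SO₃H (TsOH)) ≈ -2.8 versus pKₐ(NH₄⁺) ≈ 9.2: tosylate (OTs⁻) is the much weaker base.
Resonance-delocalised arenesulfonate.

tosylate (OTs⁻)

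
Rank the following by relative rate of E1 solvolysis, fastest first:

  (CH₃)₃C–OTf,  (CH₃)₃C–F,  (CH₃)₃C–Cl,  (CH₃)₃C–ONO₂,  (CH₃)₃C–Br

Identical carbon frameworks mean the comparison reduces to leaving-group quality.
Rank by basicity of the departing species: weakest base leaves most easily.
(CH₃)₃C–OTf loses OTf⁻: pKₐ(CF₃SO₃H (triflic acid)) ≈ -14
(CH₃)₃C–Br loses Br⁻: pKₐ(HBr) ≈ -9
(CH₃)₃C–Cl loses Cl⁻: pKₐ(HCl) ≈ -7
(CH₃)₃C–ONO₂ loses NO₃⁻: pKₐ(HNO₃) ≈ -1.3
(CH₃)₃C–F loses F⁻: pKₐ(HF) ≈ 3.2

(CH₃)₃C–OTf > (CH₃)₃C–Br > (CH₃)₃C–Cl > (CH₃)₃C–ONO₂ > (CH₃)₃C–F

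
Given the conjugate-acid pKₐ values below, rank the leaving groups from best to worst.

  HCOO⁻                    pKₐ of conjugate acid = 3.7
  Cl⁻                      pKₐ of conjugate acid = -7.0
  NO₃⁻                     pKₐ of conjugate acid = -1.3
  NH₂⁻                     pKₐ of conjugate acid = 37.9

Lower conjugate-acid pKₐ ⇒ weaker base ⇒ better leaving group.
Sorting by the given values: Cl⁻ (-7.0), NO₃⁻ (-1.3), HCOO⁻ (3.7), NH₂⁻ (37.9).

Cl⁻ > NO₃⁻ > HCOO⁻ > NH₂⁻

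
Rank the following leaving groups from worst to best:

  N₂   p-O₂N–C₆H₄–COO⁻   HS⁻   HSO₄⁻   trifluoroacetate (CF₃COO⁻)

HS⁻ < p-O₂N–C₆H₄–COO⁻ < trifluoroacetate (CF₃COO⁻) < HSO₄⁻ < N₂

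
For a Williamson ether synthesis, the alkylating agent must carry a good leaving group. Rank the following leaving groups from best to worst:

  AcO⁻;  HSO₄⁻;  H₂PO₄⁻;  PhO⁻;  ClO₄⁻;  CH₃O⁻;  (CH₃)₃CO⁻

The more stable X⁻ (or X) is on its own — i.e. the weaker a base it is — the better a leaving group it makes.
ClO₄⁻: pKₐ(HClO₄) ≈ -10 — extremely weak base; rarely used for safety reasons
HSO₄⁻: pKₐ(H₂SO₄) ≈ -3
H₂PO₄⁻: pKₐ(H₃PO₄) ≈ 2.1 — moderate base; biological leaving group after further activation
AcO⁻: pKₐ(CH₃COOH) ≈ 4.8
PhO⁻: pKₐ(C₆H₅OH (phenol)) ≈ 10 — resonance into the ring helps, but still a poor LG
CH₃O⁻: pKₐ(CH₃OH) ≈ 15.5 — strong base; alkoxides do not leave unassisted
(CH₃)₃CO⁻: pKₐ(t-BuOH) ≈ 18 — bulky, strongly basic alkoxide

ClO₄⁻ > HSO₄⁻ > H₂PO₄⁻ > AcO⁻ > PhO⁻ > CH₃O⁻ > (CH₃)₃CO⁻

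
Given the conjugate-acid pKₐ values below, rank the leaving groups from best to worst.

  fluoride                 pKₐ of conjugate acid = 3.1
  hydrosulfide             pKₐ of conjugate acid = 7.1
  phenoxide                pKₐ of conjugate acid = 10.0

Lower conjugate-acid pKₐ ⇒ weaker base ⇒ better leaving group.
Sorting by the given values: fluoride (3.1), hydrosulfide (7.1), phenoxide (10.0).

fluoride > hydrosulfide > phenoxide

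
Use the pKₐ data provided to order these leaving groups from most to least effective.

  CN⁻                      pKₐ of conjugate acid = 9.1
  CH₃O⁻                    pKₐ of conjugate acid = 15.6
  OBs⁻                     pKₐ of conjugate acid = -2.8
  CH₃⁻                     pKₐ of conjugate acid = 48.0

OBs⁻ > CN⁻ > CH₃O⁻ > CH₃⁻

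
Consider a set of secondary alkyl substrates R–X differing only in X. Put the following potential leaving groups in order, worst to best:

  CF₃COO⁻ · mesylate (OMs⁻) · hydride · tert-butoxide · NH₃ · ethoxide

hydride < tert-butoxide < ethoxide < NH₃ < CF₃COO⁻ < mesylate (OMs⁻)

Leaving-group ability tracks the stability of the departed species; conjugate-acid pKₐ is the usual yardstick (lower pKₐ → better LG).
mesylate (OMs⁻): pKₐ(CH₃SO₃H (MsOH)) ≈ -1.9
CF₃COO⁻: pKₐ(CF₃COOH) ≈ 0.2
NH₃: pKₐ(NH₄⁺) ≈ 9.2
ethoxide: pKₐ(CH₃CH₂OH) ≈ 16
tert-butoxide: pKₐ(t-BuOH) ≈ 18
hydride: pKₐ(H₂) ≈ 36
The question asks for worst first, so the sequence is read in increasing leaving-group ability.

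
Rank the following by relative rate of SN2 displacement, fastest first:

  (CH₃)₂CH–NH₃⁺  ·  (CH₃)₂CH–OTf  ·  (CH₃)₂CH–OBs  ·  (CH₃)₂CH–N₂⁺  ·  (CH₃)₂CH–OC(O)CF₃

Identical carbon frameworks mean the comparison reduces to leaving-group quality.
Rank by basicity of the departing species: weakest base leaves most easily.
(CH₃)₂CH–N₂⁺ loses N₂: no meaningful conjugate acid; N₂ departs as an exceptionally stable neutral molecule
(CH₃)₂CH–OTf loses OTf⁻: pKₐ(CF₃SO₃H (triflic acid)) ≈ -14
(CH₃)₂CH–OBs loses OBs⁻: pKₐ(p-BrC₆H₄SO₃H) ≈ -2.8
(CH₃)₂CH–OC(O)CF₃ loses CF₃COO⁻: pKₐ(CF₃COOH) ≈ 0.2
(CH₃)₂CH–NH₃⁺ loses NH₃: pKₐ(NH₄⁺) ≈ 9.2

(CH₃)₂CH–N₂⁺ > (CH₃)₂CH–OTf > (CH₃)₂CH–OBs > (CH₃)₂CH–OC(O)CF₃ > (CH₃)₂CH–NH₃⁺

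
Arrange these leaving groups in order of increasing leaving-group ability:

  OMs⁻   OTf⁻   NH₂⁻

A good leaving group is a weak base: the lower the pKₐ of its conjugate acid, the more readily it departs.
OTf⁻: pKₐ(CF₃SO₃H (triflic acid)) ≈ -14 — charge spread over three oxygens and a CF₃ group; the premier leaving group in synthesis
OMs⁻: pKₐ(CH₃SO₃H (MsOH)) ≈ -1.9
NH₂⁻: pKₐ(NH₃) ≈ 38
Reversing gives the worst-to-best order requested.

NH₂⁻ < OMs⁻ < OTf⁻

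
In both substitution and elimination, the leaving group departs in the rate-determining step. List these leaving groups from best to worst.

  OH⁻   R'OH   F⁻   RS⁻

The more stable X⁻ (or X) is on its own — i.e. the weaker a base it is — the better a leaving group it makes.
R'OH: pKₐ(R'OH₂⁺) ≈ -2.4
F⁻: pKₐ(HF) ≈ 3.2
RS⁻: pKₐ(RSH (a thiol)) ≈ 10.5
OH⁻: pKₐ(H₂O) ≈ 15.7

R'OH > F⁻ > RS⁻ > OH⁻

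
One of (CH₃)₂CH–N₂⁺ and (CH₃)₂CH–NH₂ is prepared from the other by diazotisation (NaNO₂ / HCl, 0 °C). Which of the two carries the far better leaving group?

(CH₃)₂CH–N₂⁺

From (CH₃)₂CH–NH₂ the departing group would be NH₂⁻ (pKₐ(NH₃) ≈ 38). Extremely strong base; never a leaving group.
From (CH₃)₂CH–N₂⁺ the leaving group is N₂ (no meaningful conjugate acid; N₂ departs as an exceptionally stable neutral molecule).
Diazotisation (NaNO₂ / HCl, 0 °C) works by generating a diazonium salt that expels N₂, making (CH₃)₂CH–N₂⁺ enormously more reactive.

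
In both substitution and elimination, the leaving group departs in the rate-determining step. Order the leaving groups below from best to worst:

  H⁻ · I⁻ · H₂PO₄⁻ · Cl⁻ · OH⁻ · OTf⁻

The more stable X⁻ (or X) is on its own — i.e. the weaker a base it is — the better a leaving group it makes.
OTf⁻: pKₐ(CF₃SO₃H (triflic acid)) ≈ -14 — charge spread over three oxygens and a CF₃ group; the premier leaving group in synthesis
I⁻: pKₐ(HI) ≈ -10 — large, highly polarisable; very weak base
Cl⁻: pKₐ(HCl) ≈ -7 — moderately weak base
H₂PO₄⁻: pKₐ(H₃PO₄) ≈ 2.1 — moderate base; biological leaving group after further activation
OH⁻: pKₐ(H₂O) ≈ 15.7 — strong base; essentially never leaves without prior activation
H⁻: pKₐ(H₂) ≈ 36

OTf⁻ > I⁻ > Cl⁻ > H₂PO₄⁻ > OH⁻ > H⁻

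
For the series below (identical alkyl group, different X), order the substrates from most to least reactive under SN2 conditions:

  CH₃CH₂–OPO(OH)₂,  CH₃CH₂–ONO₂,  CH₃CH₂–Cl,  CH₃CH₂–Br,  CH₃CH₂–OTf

With the same alkyl group throughout, only the leaving group differentiates the rates.
The more stable X⁻ (or X) is on its own — i.e. the weaker a base it is — the better a leaving group it makes.
CH₃CH₂–OTf loses OTf⁻: pKₐ(CF₃SO₃H (triflic acid)) ≈ -14
CH₃CH₂–Br loses Br⁻: pKₐ(HBr) ≈ -9
CH₃CH₂–Cl loses Cl⁻: pKₐ(HCl) ≈ -7
CH₃CH₂–ONO₂ loses NO₃⁻: pKₐ(HNO₃) ≈ -1.3
CH₃CH₂–OPO(OH)₂ loses H₂PO₄⁻: pKₐ(H₃PO₄) ≈ 2.1

CH₃CH₂–OTf > CH₃CH₂–Br > CH₃CH₂–Cl > CH₃CH₂–ONO₂ > CH₃CH₂–OPO(OH)₂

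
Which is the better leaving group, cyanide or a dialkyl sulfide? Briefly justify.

a dialkyl sulfide

a dialkyl sulfide is the better leaving group.
pKₐ(R'₂SH⁺) ≈ -7 versus pKₐ(HCN) ≈ 9.2: a dialkyl sulfide is the much weaker base.
Neutral; leaves from a sulfonium salt (R–SR'₂⁺).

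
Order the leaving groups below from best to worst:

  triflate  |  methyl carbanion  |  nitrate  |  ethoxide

triflate: pKₐ(CF₃SO₃H (triflic acid)) ≈ -14
nitrate: pKₐ(HNO₃) ≈ -1.3 — resonance-delocalised over three oxygens
ethoxide: pKₐ(CH₃CH₂OH) ≈ 16 — strong base; alkoxides do not leave unassisted
methyl carbanion: pKₐ(CH₄) ≈ 48

triflate > nitrate > ethoxide > methyl carbanion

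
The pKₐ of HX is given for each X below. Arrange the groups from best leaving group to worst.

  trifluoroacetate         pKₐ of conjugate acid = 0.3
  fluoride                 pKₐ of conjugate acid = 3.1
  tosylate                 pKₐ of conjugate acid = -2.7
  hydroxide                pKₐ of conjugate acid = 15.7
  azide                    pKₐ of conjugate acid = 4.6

Lower conjugate-acid pKₐ ⇒ weaker base ⇒ better leaving group.
Sorting by the given values: tosylate (-2.7), trifluoroacetate (0.3), fluoride (3.1), azide (4.6), hydroxide (15.7).

tosylate > trifluoroacetate > fluoride > azide > hydroxide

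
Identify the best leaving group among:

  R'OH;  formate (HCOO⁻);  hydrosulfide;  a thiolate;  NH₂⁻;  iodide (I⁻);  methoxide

iodide (I⁻)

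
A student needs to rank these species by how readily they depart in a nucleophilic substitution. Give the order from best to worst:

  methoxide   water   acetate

Leaving-group ability tracks the stability of the departed species; conjugate-acid pKₐ is the usual yardstick (lower pKₐ → better LG).
water: pKₐ(H₃O⁺) ≈ -1.7
acetate: pKₐ(CH₃COOH) ≈ 4.8
methoxide: pKₐ(CH₃OH) ≈ 15.5

water > acetate > methoxide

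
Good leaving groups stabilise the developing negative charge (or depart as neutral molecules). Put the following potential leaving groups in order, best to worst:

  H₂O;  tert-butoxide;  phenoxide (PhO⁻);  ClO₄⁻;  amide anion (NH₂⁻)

Rank by basicity of the departing species: weakest base leaves most easily.
ClO₄⁻: pKₐ(HClO₄) ≈ -10 — extremely weak base; rarely used for safety reasons
H₂O: pKₐ(H₃O⁺) ≈ -1.7 — neutral; leaves from a protonated alcohol (R–OH₂⁺)
phenoxide (PhO⁻): pKₐ(C₆H₅OH (phenol)) ≈ 10 — resonance into the ring helps, but still a poor LG
tert-butoxide: pKₐ(t-BuOH) ≈ 18 — bulky, strongly basic alkoxide
amide anion (NH₂⁻): pKₐ(NH₃) ≈ 38 — extremely strong base; never a leaving group

ClO₄⁻ > H₂O > phenoxide (PhO⁻) > tert-butoxide > amide anion (NH₂⁻)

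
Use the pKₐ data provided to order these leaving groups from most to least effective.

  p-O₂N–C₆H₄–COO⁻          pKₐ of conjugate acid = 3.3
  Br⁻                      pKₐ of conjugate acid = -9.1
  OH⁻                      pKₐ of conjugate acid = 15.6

Br⁻ > p-O₂N–C₆H₄–COO⁻ > OH⁻

Lower conjugate-acid pKₐ ⇒ weaker base ⇒ better leaving group.
Sorting by the given values: Br⁻ (-9.1), p-O₂N–C₆H₄–COO⁻ (3.3), OH⁻ (15.6).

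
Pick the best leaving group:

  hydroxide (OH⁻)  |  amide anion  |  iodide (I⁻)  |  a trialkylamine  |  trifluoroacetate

A good leaving group is a weak base: the lower the pKₐ of its conjugate acid, the more readily it departs.
iodide (I⁻): pKₐ(HI) ≈ -10
trifluoroacetate: pKₐ(CF₃COOH) ≈ 0.2
a trialkylamine: pKₐ(R'₃NH⁺) ≈ 10.7
hydroxide (OH⁻): pKₐ(H₂O) ≈ 15.7
amide anion: pKₐ(NH₃) ≈ 38

iodide (I⁻)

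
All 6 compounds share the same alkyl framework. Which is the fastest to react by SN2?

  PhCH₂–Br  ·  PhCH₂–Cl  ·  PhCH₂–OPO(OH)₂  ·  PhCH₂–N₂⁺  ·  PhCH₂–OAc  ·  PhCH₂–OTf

The skeletons are identical, so relative rate is governed entirely by leaving-group ability.
The more stable X⁻ (or X) is on its own — i.e. the weaker a base it is — the better a leaving group it makes.
PhCH₂–N₂⁺ loses N₂: no meaningful conjugate acid; N₂ departs as an exceptionally stable neutral molecule
PhCH₂–OTf loses OTf⁻: pKₐ(CF₃SO₃H (triflic acid)) ≈ -14
PhCH₂–Br loses Br⁻: pKₐ(HBr) ≈ -9
PhCH₂–Cl loses Cl⁻: pKₐ(HCl) ≈ -7
PhCH₂–OPO(OH)₂ loses H₂PO₄⁻: pKₐ(H₃PO₄) ≈ 2.1
PhCH₂–OAc loses AcO⁻: pKₐ(CH₃COOH) ≈ 4.8

PhCH₂–N₂⁺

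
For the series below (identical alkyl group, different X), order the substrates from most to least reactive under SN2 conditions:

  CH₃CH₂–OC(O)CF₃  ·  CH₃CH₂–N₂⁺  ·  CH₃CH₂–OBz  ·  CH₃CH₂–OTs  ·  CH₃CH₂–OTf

CH₃CH₂–N₂⁺ > CH₃CH₂–OTf > CH₃CH₂–OTs > CH₃CH₂–OC(O)CF₃ > CH₃CH₂–OBz

Same R in every case — rank the leaving groups.
Leaving-group ability tracks the stability of the departed species; conjugate-acid pKₐ is the usual yardstick (lower pKₐ → better LG).
CH₃CH₂–N₂⁺ loses N₂: no meaningful conjugate acid; N₂ departs as an exceptionally stable neutral molecule
CH₃CH₂–OTf loses OTf⁻: pKₐ(CF₃SO₃H (triflic acid)) ≈ -14
CH₃CH₂–OTs loses OTs⁻: pKₐ(p-CH₃C₆H₄SO₃H (TsOH)) ≈ -2.8
CH₃CH₂–OC(O)CF₃ loses CF₃COO⁻: pKₐ(CF₃COOH) ≈ 0.2
CH₃CH₂–OBz loses PhCOO⁻: pKₐ(C₆H₅COOH) ≈ 4.2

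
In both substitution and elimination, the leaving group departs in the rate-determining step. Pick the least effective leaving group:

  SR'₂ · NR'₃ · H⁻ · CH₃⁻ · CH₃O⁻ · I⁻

CH₃⁻

Rank by basicity of the departing species: weakest base leaves most easily.
I⁻: pKₐ(HI) ≈ -10
SR'₂: pKₐ(R'₂SH⁺) ≈ -7
NR'₃: pKₐ(R'₃NH⁺) ≈ 10.7
CH₃O⁻: pKₐ(CH₃OH) ≈ 15.5
H⁻: pKₐ(H₂) ≈ 36
CH₃⁻: pKₐ(CH₄) ≈ 48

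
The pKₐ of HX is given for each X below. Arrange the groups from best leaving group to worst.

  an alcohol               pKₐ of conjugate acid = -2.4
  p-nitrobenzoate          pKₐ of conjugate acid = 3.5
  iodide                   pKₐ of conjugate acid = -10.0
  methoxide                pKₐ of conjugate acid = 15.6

iodide > an alcohol > p-nitrobenzoate > methoxide

Lower conjugate-acid pKₐ ⇒ weaker base ⇒ better leaving group.
Sorting by the given values: iodide (-10.0), an alcohol (-2.4), p-nitrobenzoate (3.5), methoxide (15.6).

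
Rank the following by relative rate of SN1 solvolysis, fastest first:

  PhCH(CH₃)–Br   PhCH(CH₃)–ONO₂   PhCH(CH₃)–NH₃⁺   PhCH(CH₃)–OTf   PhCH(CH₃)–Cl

PhCH(CH₃)–OTf > PhCH(CH₃)–Br > PhCH(CH₃)–Cl > PhCH(CH₃)–ONO₂ > PhCH(CH₃)–NH₃⁺

Identical carbon frameworks mean the comparison reduces to leaving-group quality.
Rank by basicity of the departing species: weakest base leaves most easily.
PhCH(CH₃)–OTf loses OTf⁻: pKₐ(CF₃SO₃H (triflic acid)) ≈ -14
PhCH(CH₃)–Br loses Br⁻: pKₐ(HBr) ≈ -9
PhCH(CH₃)–Cl loses Cl⁻: pKₐ(HCl) ≈ -7
PhCH(CH₃)–ONO₂ loses NO₃⁻: pKₐ(HNO₃) ≈ -1.3
PhCH(CH₃)–NH₃⁺ loses NH₃: pKₐ(NH₄⁺) ≈ 9.2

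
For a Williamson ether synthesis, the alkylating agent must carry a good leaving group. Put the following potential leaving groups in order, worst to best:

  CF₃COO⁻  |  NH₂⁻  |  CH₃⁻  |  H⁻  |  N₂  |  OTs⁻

CH₃⁻ < NH₂⁻ < H⁻ < CF₃COO⁻ < OTs⁻ < N₂

N₂: no meaningful conjugate acid; N₂ departs as an exceptionally stable neutral molecule
OTs⁻: pKₐ(p-CH₃C₆H₄SO₃H (TsOH)) ≈ -2.8
CF₃COO⁻: pKₐ(CF₃COOH) ≈ 0.2
H⁻: pKₐ(H₂) ≈ 36
NH₂⁻: pKₐ(NH₃) ≈ 38
CH₃⁻: pKₐ(CH₄) ≈ 48
The question asks for worst first, so the sequence is read in increasing leaving-group ability.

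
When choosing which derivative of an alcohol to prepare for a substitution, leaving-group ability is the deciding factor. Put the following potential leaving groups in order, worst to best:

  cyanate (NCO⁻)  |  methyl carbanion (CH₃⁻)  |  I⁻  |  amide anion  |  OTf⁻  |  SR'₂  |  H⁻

Leaving-group ability tracks the stability of the departed species; conjugate-acid pKₐ is the usual yardstick (lower pKₐ → better LG).
OTf⁻: pKₐ(CF₃SO₃H (triflic acid)) ≈ -14
I⁻: pKₐ(HI) ≈ -10
SR'₂: pKₐ(R'₂SH⁺) ≈ -7
cyanate (NCO⁻): pKₐ(HOCN) ≈ 3.5
H⁻: pKₐ(H₂) ≈ 36
amide anion: pKₐ(NH₃) ≈ 38
methyl carbanion (CH₃⁻): pKₐ(CH₄) ≈ 48
Listed from poorest to best leaving group as asked.

methyl carbanion (CH₃⁻) < amide anion < H⁻ < cyanate (NCO⁻) < SR'₂ < I⁻ < OTf⁻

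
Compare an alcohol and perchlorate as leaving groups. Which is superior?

perchlorate

perchlorate is the better leaving group.
pKₐ(HClO₄) ≈ -10 versus pKₐ(R'OH₂⁺) ≈ -2.4: perchlorate is the much weaker base.
Extremely weak base; rarely used for safety reasons.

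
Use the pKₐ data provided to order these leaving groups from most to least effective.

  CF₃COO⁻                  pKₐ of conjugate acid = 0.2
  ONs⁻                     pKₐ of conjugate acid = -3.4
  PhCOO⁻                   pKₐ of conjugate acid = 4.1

ONs⁻ > CF₃COO⁻ > PhCOO⁻

Lower conjugate-acid pKₐ ⇒ weaker base ⇒ better leaving group.
Sorting by the given values: ONs⁻ (-3.4), CF₃COO⁻ (0.2), PhCOO⁻ (4.1).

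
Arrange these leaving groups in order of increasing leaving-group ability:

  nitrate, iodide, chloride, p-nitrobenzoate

p-nitrobenzoate < nitrate < chloride < iodide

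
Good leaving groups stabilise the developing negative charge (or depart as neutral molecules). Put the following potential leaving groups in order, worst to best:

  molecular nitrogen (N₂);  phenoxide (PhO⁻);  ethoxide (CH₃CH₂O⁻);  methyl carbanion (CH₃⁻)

A good leaving group is a weak base: the lower the pKₐ of its conjugate acid, the more readily it departs.
molecular nitrogen (N₂): no meaningful conjugate acid; N₂ departs as an exceptionally stable neutral molecule
phenoxide (PhO⁻): pKₐ(C₆H₅OH (phenol)) ≈ 10
ethoxide (CH₃CH₂O⁻): pKₐ(CH₃CH₂OH) ≈ 16
methyl carbanion (CH₃⁻): pKₐ(CH₄) ≈ 48
Reversing gives the worst-to-best order requested.

methyl carbanion (CH₃⁻) < ethoxide (CH₃CH₂O⁻) < phenoxide (PhO⁻) < molecular nitrogen (N₂)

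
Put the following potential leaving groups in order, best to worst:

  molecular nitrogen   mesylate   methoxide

molecular nitrogen > mesylate > methoxide

The more stable X⁻ (or X) is on its own — i.e. the weaker a base it is — the better a leaving group it makes.
molecular nitrogen: no meaningful conjugate acid; N₂ departs as an exceptionally stable neutral molecule
mesylate: pKₐ(CH₃SO₃H (MsOH)) ≈ -1.9 — resonance-delocalised alkanesulfonate
methoxide: pKₐ(CH₃OH) ≈ 15.5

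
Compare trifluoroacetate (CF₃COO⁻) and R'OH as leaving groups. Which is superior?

R'OH

R'OH is the better leaving group.
pKₐ(R'OH₂⁺) ≈ -2.4 versus pKₐ(CF₃COOH) ≈ 0.2: R'OH is the much weaker base.
Neutral; leaves from a protonated ether (an oxonium ion, R–O(H)R'⁺).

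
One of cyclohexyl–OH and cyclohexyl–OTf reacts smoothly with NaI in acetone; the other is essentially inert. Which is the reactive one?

From cyclohexyl–OH the departing group would be OH⁻ (pKₐ(H₂O) ≈ 15.7). Strong base; essentially never leaves without prior activation.
From cyclohexyl–OTf the leaving group is OTf⁻ (pKₐ(CF₃SO₃H (triflic acid)) ≈ -14). Charge spread over three oxygens and a CF₃ group; the premier leaving group in synthesis.
(In practice cyclohexyl–OTf is made from cyclohexyl–OH by treatment with Tf₂O / 2,6-lutidine, converting the hydroxyl into a triflate.)

cyclohexyl–OTf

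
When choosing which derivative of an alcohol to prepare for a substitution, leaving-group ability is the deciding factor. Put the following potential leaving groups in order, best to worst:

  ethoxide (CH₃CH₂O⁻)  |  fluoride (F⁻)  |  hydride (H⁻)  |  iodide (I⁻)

The more stable X⁻ (or X) is on its own — i.e. the weaker a base it is — the better a leaving group it makes.
iodide (I⁻): pKₐ(HI) ≈ -10 — large, highly polarisable; very weak base
fluoride (F⁻): pKₐ(HF) ≈ 3.2
ethoxide (CH₃CH₂O⁻): pKₐ(CH₃CH₂OH) ≈ 16
hydride (H⁻): pKₐ(H₂) ≈ 36 — extremely strong base; leaves only in special hydride-transfer contexts

iodide (I⁻) > fluoride (F⁻) > ethoxide (CH₃CH₂O⁻) > hydride (H⁻)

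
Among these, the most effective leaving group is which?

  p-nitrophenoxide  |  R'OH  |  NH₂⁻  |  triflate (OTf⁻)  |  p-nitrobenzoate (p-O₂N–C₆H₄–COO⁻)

triflate (OTf⁻): pKₐ(CF₃SO₃H (triflic acid)) ≈ -14
R'OH: pKₐ(R'OH₂⁺) ≈ -2.4
p-nitrobenzoate (p-O₂N–C₆H₄–COO⁻): pKₐ(p-nitrobenzoic acid) ≈ 3.4
p-nitrophenoxide: pKₐ(p-nitrophenol) ≈ 7.2
NH₂⁻: pKₐ(NH₃) ≈ 38

triflate (OTf⁻)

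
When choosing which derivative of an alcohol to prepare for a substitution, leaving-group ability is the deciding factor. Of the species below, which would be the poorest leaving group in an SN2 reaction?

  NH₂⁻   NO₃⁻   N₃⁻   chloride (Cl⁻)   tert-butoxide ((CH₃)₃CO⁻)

A good leaving group is a weak base: the lower the pKₐ of its conjugate acid, the more readily it departs.
chloride (Cl⁻): pKₐ(HCl) ≈ -7
NO₃⁻: pKₐ(HNO₃) ≈ -1.3
N₃⁻: pKₐ(HN₃) ≈ 4.7
tert-butoxide ((CH₃)₃CO⁻): pKₐ(t-BuOH) ≈ 18
NH₂⁻: pKₐ(NH₃) ≈ 38

NH₂⁻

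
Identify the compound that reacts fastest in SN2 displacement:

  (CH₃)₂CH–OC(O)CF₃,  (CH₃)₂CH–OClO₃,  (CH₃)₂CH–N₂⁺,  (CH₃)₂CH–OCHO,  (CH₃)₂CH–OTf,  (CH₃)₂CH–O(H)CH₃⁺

Identical carbon frameworks mean the comparison reduces to leaving-group quality.
The more stable X⁻ (or X) is on its own — i.e. the weaker a base it is — the better a leaving group it makes.
(CH₃)₂CH–N₂⁺ loses N₂: no meaningful conjugate acid; N₂ departs as an exceptionally stable neutral molecule
(CH₃)₂CH–OTf loses OTf⁻: pKₐ(CF₃SO₃H (triflic acid)) ≈ -14
(CH₃)₂CH–OClO₃ loses ClO₄⁻: pKₐ(HClO₄) ≈ -10
(CH₃)₂CH–O(H)CH₃⁺ loses R'OH: pKₐ(R'OH₂⁺) ≈ -2.4
(CH₃)₂CH–OC(O)CF₃ loses CF₃COO⁻: pKₐ(CF₃COOH) ≈ 0.2
(CH₃)₂CH–OCHO loses HCOO⁻: pKₐ(HCOOH) ≈ 3.8

(CH₃)₂CH–N₂⁺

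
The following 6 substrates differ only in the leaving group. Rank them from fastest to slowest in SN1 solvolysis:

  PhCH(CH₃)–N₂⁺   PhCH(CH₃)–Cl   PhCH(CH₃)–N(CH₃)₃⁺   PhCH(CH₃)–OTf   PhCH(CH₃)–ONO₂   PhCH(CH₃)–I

Identical carbon frameworks mean the comparison reduces to leaving-group quality.
Rank by basicity of the departing species: weakest base leaves most easily.
PhCH(CH₃)–N₂⁺ loses N₂: no meaningful conjugate acid; N₂ departs as an exceptionally stable neutral molecule
PhCH(CH₃)–OTf loses OTf⁻: pKₐ(CF₃SO₃H (triflic acid)) ≈ -14
PhCH(CH₃)–I loses I⁻: pKₐ(HI) ≈ -10
PhCH(CH₃)–Cl loses Cl⁻: pKₐ(HCl) ≈ -7
PhCH(CH₃)–ONO₂ loses NO₃⁻: pKₐ(HNO₃) ≈ -1.3
PhCH(CH₃)–N(CH₃)₃⁺ loses NR'₃: pKₐ(R'₃NH⁺) ≈ 10.7

PhCH(CH₃)–N₂⁺ > PhCH(CH₃)–OTf > PhCH(CH₃)–I > PhCH(CH₃)–Cl > PhCH(CH₃)–ONO₂ > PhCH(CH₃)–N(CH₃)₃⁺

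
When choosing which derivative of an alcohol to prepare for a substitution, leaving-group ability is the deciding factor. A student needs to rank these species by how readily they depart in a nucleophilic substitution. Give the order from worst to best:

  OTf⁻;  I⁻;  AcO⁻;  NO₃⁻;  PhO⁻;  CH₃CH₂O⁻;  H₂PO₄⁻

CH₃CH₂O⁻ < PhO⁻ < AcO⁻ < H₂PO₄⁻ < NO₃⁻ < I⁻ < OTf⁻

Leaving-group ability tracks the stability of the departed species; conjugate-acid pKₐ is the usual yardstick (lower pKₐ → better LG).
OTf⁻: pKₐ(CF₃SO₃H (triflic acid)) ≈ -14
I⁻: pKₐ(HI) ≈ -10
NO₃⁻: pKₐ(HNO₃) ≈ -1.3
H₂PO₄⁻: pKₐ(H₃PO₄) ≈ 2.1
AcO⁻: pKₐ(CH₃COOH) ≈ 4.8
PhO⁻: pKₐ(C₆H₅OH (phenol)) ≈ 10
CH₃CH₂O⁻: pKₐ(CH₃CH₂OH) ≈ 16
Listed from poorest to best leaving group as asked.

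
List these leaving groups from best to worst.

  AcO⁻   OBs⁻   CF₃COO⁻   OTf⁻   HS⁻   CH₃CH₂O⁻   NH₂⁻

OTf⁻ > OBs⁻ > CF₃COO⁻ > AcO⁻ > HS⁻ > CH₃CH₂O⁻ > NH₂⁻

A good leaving group is a weak base: the lower the pKₐ of its conjugate acid, the more readily it departs.
OTf⁻: pKₐ(CF₃SO₃H (triflic acid)) ≈ -14 — charge spread over three oxygens and a CF₃ group; the premier leaving group in synthesis
OBs⁻: pKₐ(p-BrC₆H₄SO₃H) ≈ -2.8
CF₃COO⁻: pKₐ(CF₃COOH) ≈ 0.2
AcO⁻: pKₐ(CH₃COOH) ≈ 4.8
HS⁻: pKₐ(H₂S) ≈ 7 — larger and more polarisable than the oxygen analogue
CH₃CH₂O⁻: pKₐ(CH₃CH₂OH) ≈ 16
NH₂⁻: pKₐ(NH₃) ≈ 38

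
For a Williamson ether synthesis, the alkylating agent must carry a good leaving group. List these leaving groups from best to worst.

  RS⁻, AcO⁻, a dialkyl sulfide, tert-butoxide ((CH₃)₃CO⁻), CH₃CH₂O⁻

a dialkyl sulfide > AcO⁻ > RS⁻ > CH₃CH₂O⁻ > tert-butoxide ((CH₃)₃CO⁻)

a dialkyl sulfide: pKₐ(R'₂SH⁺) ≈ -7
AcO⁻: pKₐ(CH₃COOH) ≈ 4.8 — resonance-stabilised but still a weak base
RS⁻: pKₐ(RSH (a thiol)) ≈ 10.5 — moderately basic; rarely leaves without activation
CH₃CH₂O⁻: pKₐ(CH₃CH₂OH) ≈ 16 — strong base; alkoxides do not leave unassisted
tert-butoxide ((CH₃)₃CO⁻): pKₐ(t-BuOH) ≈ 18 — bulky, strongly basic alkoxide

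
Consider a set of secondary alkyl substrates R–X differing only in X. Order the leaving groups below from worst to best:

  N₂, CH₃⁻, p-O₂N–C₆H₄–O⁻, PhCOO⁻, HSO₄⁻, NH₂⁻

CH₃⁻ < NH₂⁻ < p-O₂N–C₆H₄–O⁻ < PhCOO⁻ < HSO₄⁻ < N₂

A good leaving group is a weak base: the lower the pKₐ of its conjugate acid, the more readily it departs.
N₂: no meaningful conjugate acid; N₂ departs as an exceptionally stable neutral molecule
HSO₄⁻: pKₐ(H₂SO₄) ≈ -3 — conjugate base of a strong mineral acid
PhCOO⁻: pKₐ(C₆H₅COOH) ≈ 4.2 — aryl carboxylate
p-O₂N–C₆H₄–O⁻: pKₐ(p-nitrophenol) ≈ 7.2 — nitro group delocalises the charge; the classic chromogenic LG
NH₂⁻: pKₐ(NH₃) ≈ 38
CH₃⁻: pKₐ(CH₄) ≈ 48 — unstabilised carbanion; the worst conceivable leaving group
The question asks for worst first, so the sequence is read in increasing leaving-group ability.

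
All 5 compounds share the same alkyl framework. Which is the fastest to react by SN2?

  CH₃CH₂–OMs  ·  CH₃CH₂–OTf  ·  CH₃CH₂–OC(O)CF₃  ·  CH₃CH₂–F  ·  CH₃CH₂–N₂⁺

CH₃CH₂–N₂⁺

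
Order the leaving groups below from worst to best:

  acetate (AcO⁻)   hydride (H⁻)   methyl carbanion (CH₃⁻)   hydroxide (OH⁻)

A good leaving group is a weak base: the lower the pKₐ of its conjugate acid, the more readily it departs.
acetate (AcO⁻): pKₐ(CH₃COOH) ≈ 4.8 — resonance-stabilised but still a weak base
hydroxide (OH⁻): pKₐ(H₂O) ≈ 15.7
hydride (H⁻): pKₐ(H₂) ≈ 36
methyl carbanion (CH₃⁻): pKₐ(CH₄) ≈ 48 — unstabilised carbanion; the worst conceivable leaving group
Reversing gives the worst-to-best order requested.

methyl carbanion (CH₃⁻) < hydride (H⁻) < hydroxide (OH⁻) < acetate (AcO⁻)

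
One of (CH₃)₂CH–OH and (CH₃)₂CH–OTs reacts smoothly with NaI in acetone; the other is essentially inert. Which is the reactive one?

(CH₃)₂CH–OTs

From (CH₃)₂CH–OH the departing group would be OH⁻ (pKₐ(H₂O) ≈ 15.7). Strong base; essentially never leaves without prior activation.
From (CH₃)₂CH–OTs the leaving group is OTs⁻ (pKₐ(p-CH₃C₆H₄SO₃H (TsOH)) ≈ -2.8). Resonance-delocalised arenesulfonate.
(In practice (CH₃)₂CH–OTs is made from (CH₃)₂CH–OH by treatment with TsCl / pyridine, converting the hydroxyl into a tosylate.)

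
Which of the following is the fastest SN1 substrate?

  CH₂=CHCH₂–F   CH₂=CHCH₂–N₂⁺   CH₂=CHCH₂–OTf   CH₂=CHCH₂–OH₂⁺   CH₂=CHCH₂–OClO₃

CH₂=CHCH₂–N₂⁺

Same R in every case — rank the leaving groups.
Leaving-group ability tracks the stability of the departed species; conjugate-acid pKₐ is the usual yardstick (lower pKₐ → better LG).
CH₂=CHCH₂–N₂⁺ loses N₂: no meaningful conjugate acid; N₂ departs as an exceptionally stable neutral molecule
CH₂=CHCH₂–OTf loses OTf⁻: pKₐ(CF₃SO₃H (triflic acid)) ≈ -14
CH₂=CHCH₂–OClO₃ loses ClO₄⁻: pKₐ(HClO₄) ≈ -10
CH₂=CHCH₂–OH₂⁺ loses H₂O: pKₐ(H₃O⁺) ≈ -1.7
CH₂=CHCH₂–F loses F⁻: pKₐ(HF) ≈ 3.2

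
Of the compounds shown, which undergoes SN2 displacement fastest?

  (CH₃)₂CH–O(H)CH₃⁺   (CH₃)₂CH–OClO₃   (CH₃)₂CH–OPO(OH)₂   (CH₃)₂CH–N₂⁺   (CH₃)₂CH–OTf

Identical carbon frameworks mean the comparison reduces to leaving-group quality.
A good leaving group is a weak base: the lower the pKₐ of its conjugate acid, the more readily it departs.
(CH₃)₂CH–N₂⁺ loses N₂: no meaningful conjugate acid; N₂ departs as an exceptionally stable neutral molecule
(CH₃)₂CH–OTf loses OTf⁻: pKₐ(CF₃SO₃H (triflic acid)) ≈ -14
(CH₃)₂CH–OClO₃ loses ClO₄⁻: pKₐ(HClO₄) ≈ -10
(CH₃)₂CH–O(H)CH₃⁺ loses R'OH: pKₐ(R'OH₂⁺) ≈ -2.4
(CH₃)₂CH–OPO(OH)₂ loses H₂PO₄⁻: pKₐ(H₃PO₄) ≈ 2.1

(CH₃)₂CH–N₂⁺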